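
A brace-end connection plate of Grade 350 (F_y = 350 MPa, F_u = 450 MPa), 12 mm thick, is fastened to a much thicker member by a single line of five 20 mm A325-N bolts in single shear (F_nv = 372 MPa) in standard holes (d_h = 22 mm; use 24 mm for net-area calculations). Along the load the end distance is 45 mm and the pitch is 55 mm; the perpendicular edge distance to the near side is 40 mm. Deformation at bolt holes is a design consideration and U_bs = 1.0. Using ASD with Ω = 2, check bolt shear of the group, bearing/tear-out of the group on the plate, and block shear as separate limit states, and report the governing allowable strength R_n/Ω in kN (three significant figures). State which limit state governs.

292 kN (bolt shear governs)

Bolt shear: A_b = π·20²/4 = 314.2 mm²; R_n = 372 × 314.2 × 5 × 1 / 1000 = 584.3 kN → 584.3 / 2 = 292 kN.
Bearing: edge l_c = 34, r_n = 220.3 kN; interior l_c = 33, r_n = 213.8 kN; R_n = 220.3 + 4·213.8 = 1076 kN → 538 kN.
Block shear: A_gv = 3180, A_nv = 1884, A_nt = 336 mm²; R_n = min(0.6F_uA_nv, 0.6F_yA_gv) + U_bs·F_u·A_nt = 659.9 kN → 330 kN.
Bolt shear governs: 292 kN.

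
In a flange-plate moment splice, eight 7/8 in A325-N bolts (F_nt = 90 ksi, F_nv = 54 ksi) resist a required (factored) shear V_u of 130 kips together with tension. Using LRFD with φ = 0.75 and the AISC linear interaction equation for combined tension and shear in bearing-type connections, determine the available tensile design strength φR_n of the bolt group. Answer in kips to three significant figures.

205 kips

A_b = π·0.875²/4 = 0.6013 in²; f_rv = 130 / (8 × 0.6013) = 27.02 ksi.
F'_nt = 1.3 F_nt − (F_nt / φF_nv) f_rv = 1.3·90 − (90/(0.75·54))·27.02 = 56.95 ksi, capped at F_nt → F'_nt = 56.95 ksi.
R_n = F'_nt · A_b · n = 56.95 × 0.6013 × 8 = 273.9 kips.
Design strength φR_n = 0.75 × 273.9 = 205 kips.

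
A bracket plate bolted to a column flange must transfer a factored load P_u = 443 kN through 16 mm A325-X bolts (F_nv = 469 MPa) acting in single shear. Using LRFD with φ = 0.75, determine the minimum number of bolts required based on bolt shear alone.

7 bolts

A_b = π·16²/4 = 201.1 mm².
Per-bolt design strength φR_n = 0.75 × 469 × 201.1 × 1 / 1000 = 70.72 kN.
n ≥ 443 / 70.72 = 6.264 → use 7 bolts.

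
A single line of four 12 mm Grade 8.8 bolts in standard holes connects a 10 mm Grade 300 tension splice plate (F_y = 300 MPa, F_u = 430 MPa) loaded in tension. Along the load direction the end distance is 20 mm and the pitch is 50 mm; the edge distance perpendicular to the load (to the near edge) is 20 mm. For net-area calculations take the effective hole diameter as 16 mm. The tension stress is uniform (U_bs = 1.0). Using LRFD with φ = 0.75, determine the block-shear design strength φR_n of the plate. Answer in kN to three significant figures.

Shear plane L_v = 20 + 3·50 = 170 mm; A_gv = 170 × 10 = 1700 mm².
A_nv = (170 − 3.5·16) × 10 = 1140 mm².
A_nt = (20 − 0.5·16) × 10 = 120 mm².
0.6 F_u A_nv = 294.1 kN; 0.6 F_y A_gv = 306 kN → shear rupture governs the shear term.
R_n = 294.1 + 1.0 × 430 × 120 / 1000 = 345.7 kN.
Design strength φR_n = 0.75 × 345.7 = 259 kN.

259 kN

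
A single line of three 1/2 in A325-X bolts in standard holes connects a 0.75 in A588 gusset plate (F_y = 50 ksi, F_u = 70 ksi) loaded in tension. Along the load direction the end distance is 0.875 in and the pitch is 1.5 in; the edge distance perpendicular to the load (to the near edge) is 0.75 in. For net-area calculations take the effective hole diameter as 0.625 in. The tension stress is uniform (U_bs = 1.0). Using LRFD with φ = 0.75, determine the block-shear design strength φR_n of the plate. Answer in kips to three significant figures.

71.9 kips

Shear plane L_v = 0.875 + 2·1.5 = 3.875 in; A_gv = 3.875 × 0.75 = 2.906 in².
A_nv = (3.875 − 2.5·0.625) × 0.75 = 1.734 in².
A_nt = (0.75 − 0.5·0.625) × 0.75 = 0.3281 in².
0.6 F_u A_nv = 72.84 kips; 0.6 F_y A_gv = 87.19 kips → shear rupture governs the shear term.
R_n = 72.84 + 1.0 × 70 × 0.3281 = 95.81 kips.
Design strength φR_n = 0.75 × 95.81 = 71.9 kips.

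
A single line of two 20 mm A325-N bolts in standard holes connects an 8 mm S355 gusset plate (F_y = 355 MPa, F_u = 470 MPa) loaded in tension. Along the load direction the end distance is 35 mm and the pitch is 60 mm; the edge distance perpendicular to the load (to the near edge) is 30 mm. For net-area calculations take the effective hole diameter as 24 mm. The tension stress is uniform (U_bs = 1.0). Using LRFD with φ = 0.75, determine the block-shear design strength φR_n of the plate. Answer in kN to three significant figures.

151 kN

Shear plane L_v = 35 + 1·60 = 95 mm; A_gv = 95 × 8 = 760 mm².
A_nv = (95 − 1.5·24) × 8 = 472 mm².
A_nt = (30 − 0.5·24) × 8 = 144 mm².
0.6 F_u A_nv = 133.1 kN; 0.6 F_y A_gv = 161.9 kN → shear rupture governs the shear term.
R_n = 133.1 + 1.0 × 470 × 144 / 1000 = 200.8 kN.
Design strength φR_n = 0.75 × 200.8 = 151 kN.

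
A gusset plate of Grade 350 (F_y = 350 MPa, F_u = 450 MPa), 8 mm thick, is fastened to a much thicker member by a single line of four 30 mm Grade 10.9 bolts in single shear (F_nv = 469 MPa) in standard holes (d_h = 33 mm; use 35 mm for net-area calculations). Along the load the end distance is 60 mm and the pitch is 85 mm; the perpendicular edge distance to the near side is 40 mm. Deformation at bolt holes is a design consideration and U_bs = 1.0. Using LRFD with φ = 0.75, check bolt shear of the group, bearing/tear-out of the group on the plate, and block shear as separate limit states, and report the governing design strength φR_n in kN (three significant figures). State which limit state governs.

373 kN (block shear governs)

Bolt shear: A_b = π·30²/4 = 706.9 mm²; R_n = 469 × 706.9 × 4 × 1 / 1000 = 1326 kN → 0.75 × 1326 = 995 kN.
Bearing: edge l_c = 43.5, r_n = 187.9 kN; interior l_c = 52, r_n = 224.6 kN; R_n = 187.9 + 3·224.6 = 861.8 kN → 646 kN.
Block shear: A_gv = 2520, A_nv = 1540, A_nt = 180 mm²; R_n = min(0.6F_uA_nv, 0.6F_yA_gv) + U_bs·F_u·A_nt = 496.8 kN → 373 kN.
Block shear governs: 373 kN.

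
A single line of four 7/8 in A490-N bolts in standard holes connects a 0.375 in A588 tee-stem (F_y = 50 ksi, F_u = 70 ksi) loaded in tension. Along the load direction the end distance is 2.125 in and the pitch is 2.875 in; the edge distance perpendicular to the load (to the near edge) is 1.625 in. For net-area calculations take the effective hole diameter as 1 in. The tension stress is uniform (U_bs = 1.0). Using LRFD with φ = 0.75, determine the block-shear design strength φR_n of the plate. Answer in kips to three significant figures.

Shear plane L_v = 2.125 + 3·2.875 = 10.75 in; A_gv = 10.75 × 0.375 = 4.031 in².
A_nv = (10.75 − 3.5·1) × 0.375 = 2.719 in².
A_nt = (1.625 − 0.5·1) × 0.375 = 0.4219 in².
0.6 F_u A_nv = 114.2 kips; 0.6 F_y A_gv = 120.9 kips → shear rupture governs the shear term.
R_n = 114.2 + 1.0 × 70 × 0.4219 = 143.7 kips.
Design strength φR_n = 0.75 × 143.7 = 108 kips.

108 kips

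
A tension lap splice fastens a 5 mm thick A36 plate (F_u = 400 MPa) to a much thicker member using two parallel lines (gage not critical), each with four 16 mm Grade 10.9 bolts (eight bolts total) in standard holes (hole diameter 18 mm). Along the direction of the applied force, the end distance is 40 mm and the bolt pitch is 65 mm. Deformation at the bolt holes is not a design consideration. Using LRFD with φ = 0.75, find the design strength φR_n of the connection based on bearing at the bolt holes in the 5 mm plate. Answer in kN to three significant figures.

572 kN

Per bolt r_n = 1.5 l_c t F_u ≤ 3.0 d t F_u; upper limit = 3.0 × 16 × 5 × 400 / 1000 = 96 kN.
Edge bolt: l_c = 40 − 18/2 = 31 mm → 1.5 × 31 × 5 × 400 / 1000 = 93 → r_n = 93 kN.
Interior bolts: l_c = 65 − 18 = 47 mm → 1.5 × 47 × 5 × 400 / 1000 = 141 → r_n = 96 kN.
R_n = 2 × 93 + 6 × 96 = 762 kN.
Design strength φR_n = 0.75 × 762 = 572 kN.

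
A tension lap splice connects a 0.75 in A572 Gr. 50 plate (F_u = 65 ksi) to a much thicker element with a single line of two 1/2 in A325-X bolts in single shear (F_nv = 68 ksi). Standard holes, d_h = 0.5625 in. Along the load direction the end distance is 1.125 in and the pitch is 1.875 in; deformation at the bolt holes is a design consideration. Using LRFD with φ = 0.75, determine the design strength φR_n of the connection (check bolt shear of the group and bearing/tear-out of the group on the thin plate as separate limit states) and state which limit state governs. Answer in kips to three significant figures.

20 kips (bolt shear governs)

Bolt shear: A_b = π·0.5²/4 = 0.1963 in²; R_n = 68 × 0.1963 × 2 × 1 = 26.7 kips → 0.75 × 26.7 = 20 kips.
Bearing (1.2 l_c t F_u ≤ 2.4 d t F_u): upper limit = 2.4·0.5·0.75·65 = 58.5 kips.
  Edge l_c = 1.125 − 0.5625/2 = 0.8438 → r_n = 49.36 kips; interior l_c = 1.875 − 0.5625 = 1.312 → r_n = 58.5 kips.
  R_n,bearing = 1·49.36 + 1·58.5 = 107.9 kips → 0.75 × 107.9 = 80.9 kips.
Bolt shear governs: 20 kips.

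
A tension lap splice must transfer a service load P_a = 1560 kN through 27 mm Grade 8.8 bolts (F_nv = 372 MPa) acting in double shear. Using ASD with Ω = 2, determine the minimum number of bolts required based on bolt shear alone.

A_b = π·27²/4 = 572.6 mm².
Per-bolt allowable strength R_n/Ω = 372 × 572.6 × 2 / 1000 / 2 = 213 kN.
n ≥ 1560 / 213 = 7.324 → use 8 bolts.

8 bolts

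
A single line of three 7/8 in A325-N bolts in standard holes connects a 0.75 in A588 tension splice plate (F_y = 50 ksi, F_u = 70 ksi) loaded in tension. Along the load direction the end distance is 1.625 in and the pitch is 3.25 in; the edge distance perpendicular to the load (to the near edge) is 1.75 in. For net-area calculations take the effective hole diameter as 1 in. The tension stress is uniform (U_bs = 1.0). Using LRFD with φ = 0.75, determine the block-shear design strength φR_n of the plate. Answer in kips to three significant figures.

Shear plane L_v = 1.625 + 2·3.25 = 8.125 in; A_gv = 8.125 × 0.75 = 6.094 in².
A_nv = (8.125 − 2.5·1) × 0.75 = 4.219 in².
A_nt = (1.75 − 0.5·1) × 0.75 = 0.9375 in².
0.6 F_u A_nv = 177.2 kips; 0.6 F_y A_gv = 182.8 kips → shear rupture governs the shear term.
R_n = 177.2 + 1.0 × 70 × 0.9375 = 242.8 kips.
Design strength φR_n = 0.75 × 242.8 = 182 kips.

182 kips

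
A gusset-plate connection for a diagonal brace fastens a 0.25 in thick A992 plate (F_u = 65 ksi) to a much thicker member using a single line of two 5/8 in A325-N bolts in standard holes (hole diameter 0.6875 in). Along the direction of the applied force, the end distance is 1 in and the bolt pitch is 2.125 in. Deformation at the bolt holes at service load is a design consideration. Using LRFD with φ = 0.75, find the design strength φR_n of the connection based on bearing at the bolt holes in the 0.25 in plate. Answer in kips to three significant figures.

27.9 kips

Per bolt r_n = 1.2 l_c t F_u ≤ 2.4 d t F_u; upper limit = 2.4 × 0.625 × 0.25 × 65 = 24.38 kips.
Edge bolt: l_c = 1 − 0.6875/2 = 0.6562 in → 1.2 × 0.6562 × 0.25 × 65 = 12.8 → r_n = 12.8 kips.
Interior bolts: l_c = 2.125 − 0.6875 = 1.438 in → 1.2 × 1.438 × 0.25 × 65 = 28.03 → r_n = 24.38 kips.
R_n = 1 × 12.8 + 1 × 24.38 = 37.17 kips.
Design strength φR_n = 0.75 × 37.17 = 27.9 kips.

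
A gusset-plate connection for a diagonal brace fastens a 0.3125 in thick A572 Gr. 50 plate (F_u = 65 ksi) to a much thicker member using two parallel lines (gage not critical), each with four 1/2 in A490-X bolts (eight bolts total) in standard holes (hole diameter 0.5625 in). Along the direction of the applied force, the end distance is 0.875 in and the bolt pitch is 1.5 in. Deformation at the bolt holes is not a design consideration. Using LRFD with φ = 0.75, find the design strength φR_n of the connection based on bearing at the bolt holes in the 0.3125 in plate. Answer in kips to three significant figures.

156 kips

Per bolt r_n = 1.5 l_c t F_u ≤ 3.0 d t F_u; upper limit = 3.0 × 0.5 × 0.3125 × 65 = 30.47 kips.
Edge bolt: l_c = 0.875 − 0.5625/2 = 0.5938 in → 1.5 × 0.5938 × 0.3125 × 65 = 18.09 → r_n = 18.09 kips.
Interior bolts: l_c = 1.5 − 0.5625 = 0.9375 in → 1.5 × 0.9375 × 0.3125 × 65 = 28.56 → r_n = 28.56 kips.
R_n = 2 × 18.09 + 6 × 28.56 = 207.6 kips.
Design strength φR_n = 0.75 × 207.6 = 156 kips.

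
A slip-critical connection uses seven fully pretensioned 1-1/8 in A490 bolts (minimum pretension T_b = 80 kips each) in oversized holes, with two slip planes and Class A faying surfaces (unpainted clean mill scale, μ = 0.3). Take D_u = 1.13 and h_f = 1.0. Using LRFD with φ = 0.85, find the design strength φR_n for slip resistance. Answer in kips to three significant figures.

R_n = μ · D_u · h_f · T_b · n_s · n_b = 0.3 × 1.13 × 1.0 × 80 × 2 × 7 = 379.7 kips.
Design strength φR_n = 0.85 × 379.7 = 323 kips.

323 kips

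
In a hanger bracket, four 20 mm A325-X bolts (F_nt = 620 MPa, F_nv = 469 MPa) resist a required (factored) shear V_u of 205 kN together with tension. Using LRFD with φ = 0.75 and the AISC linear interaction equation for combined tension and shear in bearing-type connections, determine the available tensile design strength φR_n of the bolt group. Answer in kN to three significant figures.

489 kN

A_b = π·20²/4 = 314.2 mm²; f_rv = 205 × 1000 / (4 × 314.2) = 163.1 MPa.
F'_nt = 1.3 F_nt − (F_nt / φF_nv) f_rv = 1.3·620 − (620/(0.75·469))·163.1 = 518.5 MPa, capped at F_nt → F'_nt = 518.5 MPa.
R_n = F'_nt · A_b · n = 518.5 × 314.2 × 4 / 1000 = 651.5 kN.
Design strength φR_n = 0.75 × 651.5 = 489 kN.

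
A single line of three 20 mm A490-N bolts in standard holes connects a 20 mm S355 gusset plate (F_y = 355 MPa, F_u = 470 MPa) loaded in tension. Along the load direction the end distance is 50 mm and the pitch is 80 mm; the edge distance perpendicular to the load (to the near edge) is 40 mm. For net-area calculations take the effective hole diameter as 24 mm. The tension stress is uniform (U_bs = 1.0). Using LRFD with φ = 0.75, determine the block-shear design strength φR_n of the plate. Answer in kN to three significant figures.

832 kN

Shear plane L_v = 50 + 2·80 = 210 mm; A_gv = 210 × 20 = 4200 mm².
A_nv = (210 − 2.5·24) × 20 = 3000 mm².
A_nt = (40 − 0.5·24) × 20 = 560 mm².
0.6 F_u A_nv = 846 kN; 0.6 F_y A_gv = 894.6 kN → shear rupture governs the shear term.
R_n = 846 + 1.0 × 470 × 560 / 1000 = 1109 kN.
Design strength φR_n = 0.75 × 1109 = 832 kN.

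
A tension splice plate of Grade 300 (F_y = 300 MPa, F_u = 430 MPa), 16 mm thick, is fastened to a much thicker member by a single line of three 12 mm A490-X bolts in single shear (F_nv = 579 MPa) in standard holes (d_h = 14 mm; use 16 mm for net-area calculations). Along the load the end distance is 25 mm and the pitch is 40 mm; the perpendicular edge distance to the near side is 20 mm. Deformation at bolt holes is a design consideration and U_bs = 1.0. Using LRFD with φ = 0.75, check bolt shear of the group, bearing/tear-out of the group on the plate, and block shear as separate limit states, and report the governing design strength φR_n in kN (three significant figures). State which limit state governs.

Bolt shear: A_b = π·12²/4 = 113.1 mm²; R_n = 579 × 113.1 × 3 × 1 / 1000 = 196.5 kN → 0.75 × 196.5 = 147 kN.
Bearing: edge l_c = 18, r_n = 148.6 kN; interior l_c = 26, r_n = 198.1 kN; R_n = 148.6 + 2·198.1 = 544.9 kN → 409 kN.
Block shear: A_gv = 1680, A_nv = 1040, A_nt = 192 mm²; R_n = min(0.6F_uA_nv, 0.6F_yA_gv) + U_bs·F_u·A_nt = 350.9 kN → 263 kN.
Bolt shear governs: 147 kN.

147 kN (bolt shear governs)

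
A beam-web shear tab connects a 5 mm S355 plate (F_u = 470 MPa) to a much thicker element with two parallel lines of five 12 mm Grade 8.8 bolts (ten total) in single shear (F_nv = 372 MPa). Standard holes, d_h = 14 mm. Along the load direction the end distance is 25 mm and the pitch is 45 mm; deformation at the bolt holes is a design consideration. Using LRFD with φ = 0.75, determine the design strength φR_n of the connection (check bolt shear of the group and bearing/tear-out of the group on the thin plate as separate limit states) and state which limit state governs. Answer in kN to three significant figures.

Bolt shear: A_b = π·12²/4 = 113.1 mm²; R_n = 372 × 113.1 × 10 × 1 / 1000 = 420.7 kN → 0.75 × 420.7 = 316 kN.
Bearing (1.2 l_c t F_u ≤ 2.4 d t F_u): upper limit = 2.4·12·5·470 / 1000 = 67.68 kN.
  Edge l_c = 25 − 14/2 = 18 → r_n = 50.76 kN; interior l_c = 45 − 14 = 31 → r_n = 67.68 kN.
  R_n,bearing = 2·50.76 + 8·67.68 = 643 kN → 0.75 × 643 = 482 kN.
Bolt shear governs: 316 kN.

316 kN (bolt shear governs)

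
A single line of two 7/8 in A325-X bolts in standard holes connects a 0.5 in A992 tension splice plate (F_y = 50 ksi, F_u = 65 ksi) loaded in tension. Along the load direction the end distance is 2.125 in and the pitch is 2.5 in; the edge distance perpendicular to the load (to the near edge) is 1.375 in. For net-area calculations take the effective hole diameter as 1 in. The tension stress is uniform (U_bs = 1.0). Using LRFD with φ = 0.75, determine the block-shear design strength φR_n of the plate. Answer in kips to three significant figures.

Shear plane L_v = 2.125 + 1·2.5 = 4.625 in; A_gv = 4.625 × 0.5 = 2.312 in².
A_nv = (4.625 − 1.5·1) × 0.5 = 1.562 in².
A_nt = (1.375 − 0.5·1) × 0.5 = 0.4375 in².
0.6 F_u A_nv = 60.94 kips; 0.6 F_y A_gv = 69.38 kips → shear rupture governs the shear term.
R_n = 60.94 + 1.0 × 65 × 0.4375 = 89.38 kips.
Design strength φR_n = 0.75 × 89.38 = 67 kips.

67 kips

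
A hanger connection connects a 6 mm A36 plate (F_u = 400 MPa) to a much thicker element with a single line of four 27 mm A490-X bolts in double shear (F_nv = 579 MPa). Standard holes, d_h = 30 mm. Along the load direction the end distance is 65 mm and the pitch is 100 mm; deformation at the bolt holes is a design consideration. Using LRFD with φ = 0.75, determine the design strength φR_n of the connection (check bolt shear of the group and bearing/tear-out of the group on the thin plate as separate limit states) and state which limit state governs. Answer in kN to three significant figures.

Bolt shear: A_b = π·27²/4 = 572.6 mm²; R_n = 579 × 572.6 × 4 × 2 / 1000 = 2652 kN → 0.75 × 2652 = 1990 kN.
Bearing (1.2 l_c t F_u ≤ 2.4 d t F_u): upper limit = 2.4·27·6·400 / 1000 = 155.5 kN.
  Edge l_c = 65 − 30/2 = 50 → r_n = 144 kN; interior l_c = 100 − 30 = 70 → r_n = 155.5 kN.
  R_n,bearing = 1·144 + 3·155.5 = 610.6 kN → 0.75 × 610.6 = 458 kN.
Bearing governs: 458 kN.

458 kN (bearing governs)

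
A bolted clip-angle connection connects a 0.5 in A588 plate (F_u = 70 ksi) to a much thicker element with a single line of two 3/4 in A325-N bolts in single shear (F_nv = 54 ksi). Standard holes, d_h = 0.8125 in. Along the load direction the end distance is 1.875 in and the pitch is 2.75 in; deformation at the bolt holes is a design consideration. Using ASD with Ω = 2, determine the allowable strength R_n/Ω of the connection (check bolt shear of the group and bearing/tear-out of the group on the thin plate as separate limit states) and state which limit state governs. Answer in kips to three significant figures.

Bolt shear: A_b = π·0.75²/4 = 0.4418 in²; R_n = 54 × 0.4418 × 2 × 1 = 47.71 kips → 47.71 / 2 = 23.9 kips.
Bearing (1.2 l_c t F_u ≤ 2.4 d t F_u): upper limit = 2.4·0.75·0.5·70 = 63 kips.
  Edge l_c = 1.875 − 0.8125/2 = 1.469 → r_n = 61.69 kips; interior l_c = 2.75 − 0.8125 = 1.938 → r_n = 63 kips.
  R_n,bearing = 1·61.69 + 1·63 = 124.7 kips → 124.7 / 2 = 62.3 kips.
Bolt shear governs: 23.9 kips.

23.9 kips (bolt shear governs)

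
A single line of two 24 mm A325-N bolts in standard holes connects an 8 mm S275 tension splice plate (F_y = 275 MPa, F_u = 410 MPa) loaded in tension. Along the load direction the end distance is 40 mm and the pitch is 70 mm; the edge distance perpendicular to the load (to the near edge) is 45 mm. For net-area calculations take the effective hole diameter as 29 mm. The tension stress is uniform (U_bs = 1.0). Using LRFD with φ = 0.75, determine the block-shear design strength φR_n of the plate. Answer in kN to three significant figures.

Shear plane L_v = 40 + 1·70 = 110 mm; A_gv = 110 × 8 = 880 mm².
A_nv = (110 − 1.5·29) × 8 = 532 mm².
A_nt = (45 − 0.5·29) × 8 = 244 mm².
0.6 F_u A_nv = 130.9 kN; 0.6 F_y A_gv = 145.2 kN → shear rupture governs the shear term.
R_n = 130.9 + 1.0 × 410 × 244 / 1000 = 230.9 kN.
Design strength φR_n = 0.75 × 230.9 = 173 kN.

173 kN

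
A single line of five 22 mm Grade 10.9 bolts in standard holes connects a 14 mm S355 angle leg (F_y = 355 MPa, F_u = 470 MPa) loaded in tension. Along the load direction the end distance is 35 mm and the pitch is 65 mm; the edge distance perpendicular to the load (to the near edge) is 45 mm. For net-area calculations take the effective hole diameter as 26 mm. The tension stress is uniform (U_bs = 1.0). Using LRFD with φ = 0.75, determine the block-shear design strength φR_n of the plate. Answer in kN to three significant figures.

Shear plane L_v = 35 + 4·65 = 295 mm; A_gv = 295 × 14 = 4130 mm².
A_nv = (295 − 4.5·26) × 14 = 2492 mm².
A_nt = (45 − 0.5·26) × 14 = 448 mm².
0.6 F_u A_nv = 702.7 kN; 0.6 F_y A_gv = 879.7 kN → shear rupture governs the shear term.
R_n = 702.7 + 1.0 × 470 × 448 / 1000 = 913.3 kN.
Design strength φR_n = 0.75 × 913.3 = 685 kN.

685 kN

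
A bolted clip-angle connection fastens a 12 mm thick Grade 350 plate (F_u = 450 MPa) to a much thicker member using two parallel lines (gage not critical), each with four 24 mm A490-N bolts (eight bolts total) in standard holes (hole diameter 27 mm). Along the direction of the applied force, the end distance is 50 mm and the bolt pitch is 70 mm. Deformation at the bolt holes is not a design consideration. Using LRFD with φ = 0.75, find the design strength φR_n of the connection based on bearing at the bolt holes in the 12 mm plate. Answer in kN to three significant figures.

2010 kN

Per bolt r_n = 1.5 l_c t F_u ≤ 3.0 d t F_u; upper limit = 3.0 × 24 × 12 × 450 / 1000 = 388.8 kN.
Edge bolt: l_c = 50 − 27/2 = 36.5 mm → 1.5 × 36.5 × 12 × 450 / 1000 = 295.7 → r_n = 295.7 kN.
Interior bolts: l_c = 70 − 27 = 43 mm → 1.5 × 43 × 12 × 450 / 1000 = 348.3 → r_n = 348.3 kN.
R_n = 2 × 295.7 + 6 × 348.3 = 2681 kN.
Design strength φR_n = 0.75 × 2681 = 2010 kN.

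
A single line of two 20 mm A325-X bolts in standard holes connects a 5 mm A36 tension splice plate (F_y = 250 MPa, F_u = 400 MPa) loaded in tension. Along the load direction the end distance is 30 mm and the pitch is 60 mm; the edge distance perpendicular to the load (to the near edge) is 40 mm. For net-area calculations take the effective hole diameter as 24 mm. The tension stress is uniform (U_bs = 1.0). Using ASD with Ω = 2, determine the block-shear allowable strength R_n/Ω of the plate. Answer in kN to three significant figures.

Shear plane L_v = 30 + 1·60 = 90 mm; A_gv = 90 × 5 = 450 mm².
A_nv = (90 − 1.5·24) × 5 = 270 mm².
A_nt = (40 − 0.5·24) × 5 = 140 mm².
0.6 F_u A_nv = 64.8 kN; 0.6 F_y A_gv = 67.5 kN → shear rupture governs the shear term.
R_n = 64.8 + 1.0 × 400 × 140 / 1000 = 120.8 kN.
Allowable strength R_n/Ω = 120.8 / 2 = 60.4 kN.

60.4 kN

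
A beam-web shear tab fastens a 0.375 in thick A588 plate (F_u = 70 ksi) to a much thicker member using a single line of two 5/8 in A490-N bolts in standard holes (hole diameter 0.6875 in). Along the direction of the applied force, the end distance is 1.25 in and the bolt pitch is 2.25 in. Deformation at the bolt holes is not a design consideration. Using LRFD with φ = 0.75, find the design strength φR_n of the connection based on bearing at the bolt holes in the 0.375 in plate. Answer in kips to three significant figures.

Per bolt r_n = 1.5 l_c t F_u ≤ 3.0 d t F_u; upper limit = 3.0 × 0.625 × 0.375 × 70 = 49.22 kips.
Edge bolt: l_c = 1.25 − 0.6875/2 = 0.9062 in → 1.5 × 0.9062 × 0.375 × 70 = 35.68 → r_n = 35.68 kips.
Interior bolts: l_c = 2.25 − 0.6875 = 1.562 in → 1.5 × 1.562 × 0.375 × 70 = 61.52 → r_n = 49.22 kips.
R_n = 1 × 35.68 + 1 × 49.22 = 84.9 kips.
Design strength φR_n = 0.75 × 84.9 = 63.7 kips.

63.7 kips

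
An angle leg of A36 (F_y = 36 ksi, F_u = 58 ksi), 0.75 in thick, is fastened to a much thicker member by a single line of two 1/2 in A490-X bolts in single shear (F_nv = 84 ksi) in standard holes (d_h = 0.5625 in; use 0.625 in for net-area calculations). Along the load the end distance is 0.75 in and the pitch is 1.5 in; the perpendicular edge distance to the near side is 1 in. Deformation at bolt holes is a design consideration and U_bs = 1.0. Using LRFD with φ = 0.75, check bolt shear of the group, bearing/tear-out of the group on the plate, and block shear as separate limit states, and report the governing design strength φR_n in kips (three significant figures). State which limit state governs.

24.7 kips (bolt shear governs)

Bolt shear: A_b = π·0.5²/4 = 0.1963 in²; R_n = 84 × 0.1963 × 2 × 1 = 32.99 kips → 0.75 × 32.99 = 24.7 kips.
Bearing: edge l_c = 0.4688, r_n = 24.47 kips; interior l_c = 0.9375, r_n = 48.94 kips; R_n = 24.47 + 1·48.94 = 73.41 kips → 55.1 kips.
Block shear: A_gv = 1.688, A_nv = 0.9844, A_nt = 0.5156 in²; R_n = min(0.6F_uA_nv, 0.6F_yA_gv) + U_bs·F_u·A_nt = 64.16 kips → 48.1 kips.
Bolt shear governs: 24.7 kips.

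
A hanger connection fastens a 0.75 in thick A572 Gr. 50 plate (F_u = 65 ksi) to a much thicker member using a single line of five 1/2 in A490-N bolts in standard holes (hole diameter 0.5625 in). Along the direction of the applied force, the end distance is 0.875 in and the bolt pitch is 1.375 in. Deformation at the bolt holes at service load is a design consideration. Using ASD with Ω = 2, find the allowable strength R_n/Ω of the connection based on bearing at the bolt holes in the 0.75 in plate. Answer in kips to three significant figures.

Per bolt r_n = 1.2 l_c t F_u ≤ 2.4 d t F_u; upper limit = 2.4 × 0.5 × 0.75 × 65 = 58.5 kips.
Edge bolt: l_c = 0.875 − 0.5625/2 = 0.5938 in → 1.2 × 0.5938 × 0.75 × 65 = 34.73 → r_n = 34.73 kips.
Interior bolts: l_c = 1.375 − 0.5625 = 0.8125 in → 1.2 × 0.8125 × 0.75 × 65 = 47.53 → r_n = 47.53 kips.
R_n = 1 × 34.73 + 4 × 47.53 = 224.9 kips.
Allowable strength R_n/Ω = 224.9 / 2 = 112 kips.

112 kips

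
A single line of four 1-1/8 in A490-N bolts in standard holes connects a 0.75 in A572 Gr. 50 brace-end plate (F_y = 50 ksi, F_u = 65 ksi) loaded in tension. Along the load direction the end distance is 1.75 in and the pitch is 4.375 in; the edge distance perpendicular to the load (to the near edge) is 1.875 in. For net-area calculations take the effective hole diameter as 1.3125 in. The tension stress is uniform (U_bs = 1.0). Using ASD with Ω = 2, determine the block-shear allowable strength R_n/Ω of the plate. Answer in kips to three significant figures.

180 kips

Shear plane L_v = 1.75 + 3·4.375 = 14.88 in; A_gv = 14.88 × 0.75 = 11.16 in².
A_nv = (14.88 − 3.5·1.3125) × 0.75 = 7.711 in².
A_nt = (1.875 − 0.5·1.3125) × 0.75 = 0.9141 in².
0.6 F_u A_nv = 300.7 kips; 0.6 F_y A_gv = 334.7 kips → shear rupture governs the shear term.
R_n = 300.7 + 1.0 × 65 × 0.9141 = 360.1 kips.
Allowable strength R_n/Ω = 360.1 / 2 = 180 kips.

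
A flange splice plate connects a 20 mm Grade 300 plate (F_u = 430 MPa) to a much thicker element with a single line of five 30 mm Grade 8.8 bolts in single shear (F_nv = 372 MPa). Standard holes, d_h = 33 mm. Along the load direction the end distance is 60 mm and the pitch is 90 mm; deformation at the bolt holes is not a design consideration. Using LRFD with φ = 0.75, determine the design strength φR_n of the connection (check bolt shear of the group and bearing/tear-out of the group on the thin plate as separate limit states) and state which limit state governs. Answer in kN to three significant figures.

Bolt shear: A_b = π·30²/4 = 706.9 mm²; R_n = 372 × 706.9 × 5 × 1 / 1000 = 1315 kN → 0.75 × 1315 = 986 kN.
Bearing (1.5 l_c t F_u ≤ 3.0 d t F_u): upper limit = 3.0·30·20·430 / 1000 = 774 kN.
  Edge l_c = 60 − 33/2 = 43.5 → r_n = 561.1 kN; interior l_c = 90 − 33 = 57 → r_n = 735.3 kN.
  R_n,bearing = 1·561.1 + 4·735.3 = 3502 kN → 0.75 × 3502 = 2630 kN.
Bolt shear governs: 986 kN.

986 kN (bolt shear governs)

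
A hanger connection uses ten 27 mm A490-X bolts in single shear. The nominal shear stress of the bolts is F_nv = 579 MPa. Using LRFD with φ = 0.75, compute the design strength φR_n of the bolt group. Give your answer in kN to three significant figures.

2490 kN

A_b = π × 27² / 4 = 572.6 mm².
R_n = F_nv · A_b · n · n_s = 579 × 572.6 × 10 × 1 / 1000 = 3315 kN.
Design strength φR_n = 0.75 × 3315 = 2490 kN.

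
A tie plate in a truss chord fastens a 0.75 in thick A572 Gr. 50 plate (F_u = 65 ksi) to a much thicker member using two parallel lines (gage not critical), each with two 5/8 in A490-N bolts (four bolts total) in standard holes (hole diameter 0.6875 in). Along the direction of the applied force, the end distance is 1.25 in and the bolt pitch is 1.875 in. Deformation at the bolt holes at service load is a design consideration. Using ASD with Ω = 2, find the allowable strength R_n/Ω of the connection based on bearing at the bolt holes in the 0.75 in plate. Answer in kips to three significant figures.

122 kips

Per bolt r_n = 1.2 l_c t F_u ≤ 2.4 d t F_u; upper limit = 2.4 × 0.625 × 0.75 × 65 = 73.12 kips.
Edge bolt: l_c = 1.25 − 0.6875/2 = 0.9062 in → 1.2 × 0.9062 × 0.75 × 65 = 53.02 → r_n = 53.02 kips.
Interior bolts: l_c = 1.875 − 0.6875 = 1.188 in → 1.2 × 1.188 × 0.75 × 65 = 69.47 → r_n = 69.47 kips.
R_n = 2 × 53.02 + 2 × 69.47 = 245 kips.
Allowable strength R_n/Ω = 245 / 2 = 122 kips.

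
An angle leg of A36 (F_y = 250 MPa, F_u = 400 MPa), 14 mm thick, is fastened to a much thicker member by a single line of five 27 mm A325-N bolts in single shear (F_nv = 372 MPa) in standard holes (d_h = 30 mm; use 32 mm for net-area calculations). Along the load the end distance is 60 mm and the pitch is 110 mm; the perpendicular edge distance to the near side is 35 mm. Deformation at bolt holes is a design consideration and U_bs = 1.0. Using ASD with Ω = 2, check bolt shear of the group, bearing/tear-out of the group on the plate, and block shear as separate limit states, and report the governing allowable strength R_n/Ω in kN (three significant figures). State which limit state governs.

532 kN (bolt shear governs)

Bolt shear: A_b = π·27²/4 = 572.6 mm²; R_n = 372 × 572.6 × 5 × 1 / 1000 = 1065 kN → 1065 / 2 = 532 kN.
Bearing: edge l_c = 45, r_n = 302.4 kN; interior l_c = 80, r_n = 362.9 kN; R_n = 302.4 + 4·362.9 = 1754 kN → 877 kN.
Block shear: A_gv = 7000, A_nv = 4984, A_nt = 266 mm²; R_n = min(0.6F_uA_nv, 0.6F_yA_gv) + U_bs·F_u·A_nt = 1156 kN → 578 kN.
Bolt shear governs: 532 kN.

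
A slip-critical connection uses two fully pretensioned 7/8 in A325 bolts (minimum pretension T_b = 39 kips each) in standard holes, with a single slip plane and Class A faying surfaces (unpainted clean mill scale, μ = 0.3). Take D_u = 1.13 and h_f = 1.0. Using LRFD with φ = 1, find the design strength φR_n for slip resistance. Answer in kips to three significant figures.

26.4 kips

R_n = μ · D_u · h_f · T_b · n_s · n_b = 0.3 × 1.13 × 1.0 × 39 × 1 × 2 = 26.44 kips.
Design strength φR_n = 1 × 26.44 = 26.4 kips.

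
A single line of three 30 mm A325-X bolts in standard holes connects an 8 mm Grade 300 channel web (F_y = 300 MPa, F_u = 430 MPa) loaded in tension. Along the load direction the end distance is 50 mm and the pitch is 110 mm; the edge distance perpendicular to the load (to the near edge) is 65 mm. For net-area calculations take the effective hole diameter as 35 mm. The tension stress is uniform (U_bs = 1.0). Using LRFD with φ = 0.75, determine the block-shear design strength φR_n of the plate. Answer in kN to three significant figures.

405 kN

Shear plane L_v = 50 + 2·110 = 270 mm; A_gv = 270 × 8 = 2160 mm².
A_nv = (270 − 2.5·35) × 8 = 1460 mm².
A_nt = (65 − 0.5·35) × 8 = 380 mm².
0.6 F_u A_nv = 376.7 kN; 0.6 F_y A_gv = 388.8 kN → shear rupture governs the shear term.
R_n = 376.7 + 1.0 × 430 × 380 / 1000 = 540.1 kN.
Design strength φR_n = 0.75 × 540.1 = 405 kN.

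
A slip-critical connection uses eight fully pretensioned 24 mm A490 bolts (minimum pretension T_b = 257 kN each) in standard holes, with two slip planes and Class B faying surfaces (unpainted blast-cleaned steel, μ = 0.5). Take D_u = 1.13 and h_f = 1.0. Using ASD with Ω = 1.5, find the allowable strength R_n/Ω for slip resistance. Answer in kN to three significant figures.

R_n = μ · D_u · h_f · T_b · n_s · n_b = 0.5 × 1.13 × 1.0 × 257 × 2 × 8 = 2323 kN.
Allowable strength R_n/Ω = 2323 / 1.5 = 1550 kN.

1550 kN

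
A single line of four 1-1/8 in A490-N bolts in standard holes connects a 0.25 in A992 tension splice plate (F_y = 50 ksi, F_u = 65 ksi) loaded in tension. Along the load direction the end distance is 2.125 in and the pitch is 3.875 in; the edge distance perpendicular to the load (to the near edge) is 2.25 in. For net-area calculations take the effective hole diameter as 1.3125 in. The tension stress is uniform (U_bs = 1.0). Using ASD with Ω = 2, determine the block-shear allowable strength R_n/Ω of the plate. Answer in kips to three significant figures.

Shear plane L_v = 2.125 + 3·3.875 = 13.75 in; A_gv = 13.75 × 0.25 = 3.438 in².
A_nv = (13.75 − 3.5·1.3125) × 0.25 = 2.289 in².
A_nt = (2.25 − 0.5·1.3125) × 0.25 = 0.3984 in².
0.6 F_u A_nv = 89.27 kips; 0.6 F_y A_gv = 103.1 kips → shear rupture governs the shear term.
R_n = 89.27 + 1.0 × 65 × 0.3984 = 115.2 kips.
Allowable strength R_n/Ω = 115.2 / 2 = 57.6 kips.

57.6 kips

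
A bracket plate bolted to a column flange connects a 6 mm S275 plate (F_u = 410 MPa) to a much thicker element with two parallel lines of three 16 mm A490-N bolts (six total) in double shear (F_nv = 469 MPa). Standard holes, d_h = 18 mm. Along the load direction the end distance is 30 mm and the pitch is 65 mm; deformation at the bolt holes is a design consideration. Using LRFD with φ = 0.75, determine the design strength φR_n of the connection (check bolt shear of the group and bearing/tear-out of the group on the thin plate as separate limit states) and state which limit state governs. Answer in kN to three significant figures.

376 kN (bearing governs)

Bolt shear: A_b = π·16²/4 = 201.1 mm²; R_n = 469 × 201.1 × 6 × 2 / 1000 = 1132 kN → 0.75 × 1132 = 849 kN.
Bearing (1.2 l_c t F_u ≤ 2.4 d t F_u): upper limit = 2.4·16·6·410 / 1000 = 94.46 kN.
  Edge l_c = 30 − 18/2 = 21 → r_n = 61.99 kN; interior l_c = 65 − 18 = 47 → r_n = 94.46 kN.
  R_n,bearing = 2·61.99 + 4·94.46 = 501.8 kN → 0.75 × 501.8 = 376 kN.
Bearing governs: 376 kN.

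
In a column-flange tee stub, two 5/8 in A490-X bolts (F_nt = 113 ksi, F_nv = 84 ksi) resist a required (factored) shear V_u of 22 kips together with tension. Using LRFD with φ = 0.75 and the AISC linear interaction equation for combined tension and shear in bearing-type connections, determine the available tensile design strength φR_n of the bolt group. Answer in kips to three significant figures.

38 kips

A_b = π·0.625²/4 = 0.3068 in²; f_rv = 22 / (2 × 0.3068) = 35.85 ksi.
F'_nt = 1.3 F_nt − (F_nt / φF_nv) f_rv = 1.3·113 − (113/(0.75·84))·35.85 = 82.59 ksi, capped at F_nt → F'_nt = 82.59 ksi.
R_n = F'_nt · A_b · n = 82.59 × 0.3068 × 2 = 50.68 kips.
Design strength φR_n = 0.75 × 50.68 = 38 kips.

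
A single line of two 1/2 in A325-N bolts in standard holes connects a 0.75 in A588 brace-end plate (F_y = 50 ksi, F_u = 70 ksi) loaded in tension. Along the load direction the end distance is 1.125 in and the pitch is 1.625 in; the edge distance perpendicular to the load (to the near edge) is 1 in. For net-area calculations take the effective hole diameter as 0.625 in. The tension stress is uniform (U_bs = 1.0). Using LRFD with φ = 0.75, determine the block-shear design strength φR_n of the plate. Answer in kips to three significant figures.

69.9 kips

Shear plane L_v = 1.125 + 1·1.625 = 2.75 in; A_gv = 2.75 × 0.75 = 2.062 in².
A_nv = (2.75 − 1.5·0.625) × 0.75 = 1.359 in².
A_nt = (1 − 0.5·0.625) × 0.75 = 0.5156 in².
0.6 F_u A_nv = 57.09 kips; 0.6 F_y A_gv = 61.88 kips → shear rupture governs the shear term.
R_n = 57.09 + 1.0 × 70 × 0.5156 = 93.19 kips.
Design strength φR_n = 0.75 × 93.19 = 69.9 kips.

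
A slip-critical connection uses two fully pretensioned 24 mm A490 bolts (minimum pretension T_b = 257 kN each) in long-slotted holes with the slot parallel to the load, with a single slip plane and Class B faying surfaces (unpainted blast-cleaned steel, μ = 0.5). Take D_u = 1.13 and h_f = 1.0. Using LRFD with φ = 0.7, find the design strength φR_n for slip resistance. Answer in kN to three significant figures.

R_n = μ · D_u · h_f · T_b · n_s · n_b = 0.5 × 1.13 × 1.0 × 257 × 1 × 2 = 290.4 kN.
Design strength φR_n = 0.7 × 290.4 = 203 kN.

203 kN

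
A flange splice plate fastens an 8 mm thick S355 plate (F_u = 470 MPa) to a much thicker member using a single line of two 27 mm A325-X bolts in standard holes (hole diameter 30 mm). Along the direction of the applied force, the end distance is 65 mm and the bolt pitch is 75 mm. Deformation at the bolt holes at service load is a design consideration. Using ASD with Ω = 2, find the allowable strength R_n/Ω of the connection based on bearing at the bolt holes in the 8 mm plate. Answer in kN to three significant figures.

Per bolt r_n = 1.2 l_c t F_u ≤ 2.4 d t F_u; upper limit = 2.4 × 27 × 8 × 470 / 1000 = 243.6 kN.
Edge bolt: l_c = 65 − 30/2 = 50 mm → 1.2 × 50 × 8 × 470 / 1000 = 225.6 → r_n = 225.6 kN.
Interior bolts: l_c = 75 − 30 = 45 mm → 1.2 × 45 × 8 × 470 / 1000 = 203 → r_n = 203 kN.
R_n = 1 × 225.6 + 1 × 203 = 428.6 kN.
Allowable strength R_n/Ω = 428.6 / 2 = 214 kN.

214 kN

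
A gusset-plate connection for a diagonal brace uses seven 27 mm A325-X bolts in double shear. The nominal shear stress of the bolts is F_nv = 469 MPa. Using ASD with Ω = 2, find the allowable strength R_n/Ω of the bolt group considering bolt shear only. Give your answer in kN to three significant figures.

1880 kN

A_b = π × 27² / 4 = 572.6 mm².
R_n = F_nv · A_b · n · n_s = 469 × 572.6 × 7 × 2 / 1000 = 3759 kN.
Allowable strength R_n/Ω = 3759 / 2 = 1880 kN.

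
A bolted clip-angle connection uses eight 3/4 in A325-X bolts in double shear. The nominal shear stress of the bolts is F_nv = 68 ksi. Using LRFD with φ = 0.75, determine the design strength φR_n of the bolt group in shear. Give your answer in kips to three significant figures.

A_b = π × 0.75² / 4 = 0.4418 in².
R_n = F_nv · A_b · n · n_s = 68 × 0.4418 × 8 × 2 = 480.7 kips.
Design strength φR_n = 0.75 × 480.7 = 360 kips.

360 kips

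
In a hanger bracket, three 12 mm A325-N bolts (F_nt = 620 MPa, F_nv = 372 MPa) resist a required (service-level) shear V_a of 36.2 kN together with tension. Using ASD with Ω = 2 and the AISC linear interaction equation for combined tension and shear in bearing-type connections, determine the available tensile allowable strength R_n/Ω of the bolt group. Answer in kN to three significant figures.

A_b = π·12²/4 = 113.1 mm²; f_rv = 36.2 × 1000 / (3 × 113.1) = 106.7 MPa.
F'_nt = 1.3 F_nt − (Ω F_nt / F_nv) f_rv = 1.3·620 − (2·620/372)·106.7 = 450.4 MPa, capped at F_nt → F'_nt = 450.4 MPa.
R_n = F'_nt · A_b · n = 450.4 × 113.1 × 3 / 1000 = 152.8 kN.
Allowable strength R_n/Ω = 152.8 / 2 = 76.4 kN.

76.4 kN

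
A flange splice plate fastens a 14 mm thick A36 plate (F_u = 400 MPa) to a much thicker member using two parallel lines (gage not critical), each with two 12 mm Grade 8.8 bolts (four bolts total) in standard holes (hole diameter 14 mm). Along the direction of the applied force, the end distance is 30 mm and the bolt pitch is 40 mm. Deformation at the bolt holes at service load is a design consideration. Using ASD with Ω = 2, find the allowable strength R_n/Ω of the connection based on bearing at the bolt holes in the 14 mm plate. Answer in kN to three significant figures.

Per bolt r_n = 1.2 l_c t F_u ≤ 2.4 d t F_u; upper limit = 2.4 × 12 × 14 × 400 / 1000 = 161.3 kN.
Edge bolt: l_c = 30 − 14/2 = 23 mm → 1.2 × 23 × 14 × 400 / 1000 = 154.6 → r_n = 154.6 kN.
Interior bolts: l_c = 40 − 14 = 26 mm → 1.2 × 26 × 14 × 400 / 1000 = 174.7 → r_n = 161.3 kN.
R_n = 2 × 154.6 + 2 × 161.3 = 631.7 kN.
Allowable strength R_n/Ω = 631.7 / 2 = 316 kN.

316 kN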